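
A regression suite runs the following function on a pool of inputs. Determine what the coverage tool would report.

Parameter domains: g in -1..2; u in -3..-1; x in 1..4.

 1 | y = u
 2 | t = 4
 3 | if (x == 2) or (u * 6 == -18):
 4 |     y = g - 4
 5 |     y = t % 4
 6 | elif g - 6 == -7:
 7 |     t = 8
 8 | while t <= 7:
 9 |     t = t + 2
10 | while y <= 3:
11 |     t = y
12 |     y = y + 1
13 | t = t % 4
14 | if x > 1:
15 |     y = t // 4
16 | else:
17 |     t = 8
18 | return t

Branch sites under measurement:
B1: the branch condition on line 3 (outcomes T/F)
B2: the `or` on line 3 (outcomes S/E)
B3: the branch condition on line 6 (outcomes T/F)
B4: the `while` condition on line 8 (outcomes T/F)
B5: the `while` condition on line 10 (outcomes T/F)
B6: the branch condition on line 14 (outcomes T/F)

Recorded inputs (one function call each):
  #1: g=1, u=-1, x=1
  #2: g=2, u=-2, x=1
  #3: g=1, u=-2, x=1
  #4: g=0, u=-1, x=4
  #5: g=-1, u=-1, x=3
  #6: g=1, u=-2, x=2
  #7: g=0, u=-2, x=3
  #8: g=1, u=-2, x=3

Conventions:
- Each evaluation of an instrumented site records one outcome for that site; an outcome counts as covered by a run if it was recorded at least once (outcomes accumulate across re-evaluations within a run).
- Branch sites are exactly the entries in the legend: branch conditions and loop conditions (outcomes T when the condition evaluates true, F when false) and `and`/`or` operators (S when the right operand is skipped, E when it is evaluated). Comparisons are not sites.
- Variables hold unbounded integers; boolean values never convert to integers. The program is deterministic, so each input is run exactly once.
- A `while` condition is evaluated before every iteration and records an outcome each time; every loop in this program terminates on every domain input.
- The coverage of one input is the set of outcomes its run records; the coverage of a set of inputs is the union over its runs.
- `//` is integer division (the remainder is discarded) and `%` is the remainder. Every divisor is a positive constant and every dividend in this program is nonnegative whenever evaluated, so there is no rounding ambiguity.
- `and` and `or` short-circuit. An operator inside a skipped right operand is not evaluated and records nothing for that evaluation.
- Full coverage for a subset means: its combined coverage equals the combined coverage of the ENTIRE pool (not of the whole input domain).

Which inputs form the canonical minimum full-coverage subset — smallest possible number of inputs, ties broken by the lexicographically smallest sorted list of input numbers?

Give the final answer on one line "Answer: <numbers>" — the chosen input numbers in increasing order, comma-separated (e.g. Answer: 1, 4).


run #1 (g=1, u=-1, x=1) runs B2->E, B1->F, B3->F, B4->T, B4->T, B4->F, B5->T, B5->T, B5->T, B5->T, B5->T, B5->F, B6->F; records B1=F, B2=E, B3=F, B4=T, B4=F, B5=T, B5=F, B6=F
run #2 (g=2, u=-2, x=1) runs B2->E, B1->F, B3->F, B4->T, B4->T, B4->F, B5->T, B5->T, B5->T, B5->T, B5->T, B5->T, B5->F, B6->F; records B1=F, B2=E, B3=F, B4=T, B4=F, B5=T, B5=F, B6=F
run #3 (g=1, u=-2, x=1) runs B2->E, B1->F, B3->F, B4->T, B4->T, B4->F, B5->T, B5->T, B5->T, B5->T, B5->T, B5->T, B5->F, B6->F; records B1=F, B2=E, B3=F, B4=T, B4=F, B5=T, B5=F, B6=F
run #4 (g=0, u=-1, x=4) runs B2->E, B1->F, B3->F, B4->T, B4->T, B4->F, B5->T, B5->T, B5->T, B5->T, B5->T, B5->F, B6->T; records B1=F, B2=E, B3=F, B4=T, B4=F, B5=T, B5=F, B6=T
run #5 (g=-1, u=-1, x=3) runs B2->E, B1->F, B3->T, B4->F, B5->T, B5->T, B5->T, B5->T, B5->T, B5->F, B6->T; records B1=F, B2=E, B3=T, B4=F, B5=T, B5=F, B6=T
run #6 (g=1, u=-2, x=2) runs B2->S, B1->T, B4->T, B4->T, B4->F, B5->T, B5->T, B5->T, B5->T, B5->F, B6->T; records B1=T, B2=S, B4=T, B4=F, B5=T, B5=F, B6=T
run #7 (g=0, u=-2, x=3) runs B2->E, B1->F, B3->F, B4->T, B4->T, B4->F, B5->T, B5->T, B5->T, B5->T, B5->T, B5->T, B5->F, B6->T; records B1=F, B2=E, B3=F, B4=T, B4=F, B5=T, B5=F, B6=T
run #8 (g=1, u=-2, x=3) runs B2->E, B1->F, B3->F, B4->T, B4->T, B4->F, B5->T, B5->T, B5->T, B5->T, B5->T, B5->T, B5->F, B6->T; records B1=F, B2=E, B3=F, B4=T, B4=F, B5=T, B5=F, B6=T
union over all inputs: B1=T, B1=F, B2=S, B2=E, B3=T, B3=F, B4=T, B4=F, B5=T, B5=F, B6=T, B6=F (12 outcomes)
no size-1 subset reaches all 12 outcomes (best union: 8/12)
no size-2 subset reaches all 12 outcomes (best union: 11/12)
the canonical winner is {1, 5, 6}: size 3, full 12-outcome coverage, earliest index list among size-3 covers
Answer: 1, 5, 6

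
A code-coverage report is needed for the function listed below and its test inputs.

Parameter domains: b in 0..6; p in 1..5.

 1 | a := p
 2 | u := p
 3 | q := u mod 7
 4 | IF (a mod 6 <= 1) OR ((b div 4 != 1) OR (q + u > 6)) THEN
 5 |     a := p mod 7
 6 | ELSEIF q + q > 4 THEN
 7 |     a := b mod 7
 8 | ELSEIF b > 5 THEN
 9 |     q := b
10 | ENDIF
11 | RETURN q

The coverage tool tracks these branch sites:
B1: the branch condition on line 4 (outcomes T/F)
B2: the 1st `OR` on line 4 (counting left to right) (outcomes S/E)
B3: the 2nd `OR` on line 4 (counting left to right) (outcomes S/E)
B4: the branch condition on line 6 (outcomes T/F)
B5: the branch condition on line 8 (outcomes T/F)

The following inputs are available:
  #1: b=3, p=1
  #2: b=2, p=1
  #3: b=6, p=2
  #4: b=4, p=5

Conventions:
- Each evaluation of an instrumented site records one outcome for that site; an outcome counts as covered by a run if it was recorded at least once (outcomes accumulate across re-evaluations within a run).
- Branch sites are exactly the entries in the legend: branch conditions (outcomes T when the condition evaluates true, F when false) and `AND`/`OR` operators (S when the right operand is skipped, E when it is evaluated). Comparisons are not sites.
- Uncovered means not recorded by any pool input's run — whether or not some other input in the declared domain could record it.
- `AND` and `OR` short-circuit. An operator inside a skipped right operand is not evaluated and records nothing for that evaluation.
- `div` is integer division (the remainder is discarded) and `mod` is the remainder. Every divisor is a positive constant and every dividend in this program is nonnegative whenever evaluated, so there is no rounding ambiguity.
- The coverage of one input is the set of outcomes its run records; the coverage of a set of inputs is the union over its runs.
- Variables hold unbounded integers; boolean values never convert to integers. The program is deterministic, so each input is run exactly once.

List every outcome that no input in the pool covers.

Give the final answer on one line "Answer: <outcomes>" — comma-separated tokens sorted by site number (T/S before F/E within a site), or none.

input #1 (b=3, p=1): covers B1=T, B2=S
input #2 (b=2, p=1): covers B1=T, B2=S
input #3 (b=6, p=2): covers B1=F, B2=E, B3=E, B4=F, B5=T
input #4 (b=4, p=5): covers B1=T, B2=E, B3=E
union over the pool: B1=T, B1=F, B2=S, B2=E, B3=E, B4=F, B5=T
uncovered (3 of 10): B3=S, B4=T, B5=F

Answer: B3=S, B4=T, B5=F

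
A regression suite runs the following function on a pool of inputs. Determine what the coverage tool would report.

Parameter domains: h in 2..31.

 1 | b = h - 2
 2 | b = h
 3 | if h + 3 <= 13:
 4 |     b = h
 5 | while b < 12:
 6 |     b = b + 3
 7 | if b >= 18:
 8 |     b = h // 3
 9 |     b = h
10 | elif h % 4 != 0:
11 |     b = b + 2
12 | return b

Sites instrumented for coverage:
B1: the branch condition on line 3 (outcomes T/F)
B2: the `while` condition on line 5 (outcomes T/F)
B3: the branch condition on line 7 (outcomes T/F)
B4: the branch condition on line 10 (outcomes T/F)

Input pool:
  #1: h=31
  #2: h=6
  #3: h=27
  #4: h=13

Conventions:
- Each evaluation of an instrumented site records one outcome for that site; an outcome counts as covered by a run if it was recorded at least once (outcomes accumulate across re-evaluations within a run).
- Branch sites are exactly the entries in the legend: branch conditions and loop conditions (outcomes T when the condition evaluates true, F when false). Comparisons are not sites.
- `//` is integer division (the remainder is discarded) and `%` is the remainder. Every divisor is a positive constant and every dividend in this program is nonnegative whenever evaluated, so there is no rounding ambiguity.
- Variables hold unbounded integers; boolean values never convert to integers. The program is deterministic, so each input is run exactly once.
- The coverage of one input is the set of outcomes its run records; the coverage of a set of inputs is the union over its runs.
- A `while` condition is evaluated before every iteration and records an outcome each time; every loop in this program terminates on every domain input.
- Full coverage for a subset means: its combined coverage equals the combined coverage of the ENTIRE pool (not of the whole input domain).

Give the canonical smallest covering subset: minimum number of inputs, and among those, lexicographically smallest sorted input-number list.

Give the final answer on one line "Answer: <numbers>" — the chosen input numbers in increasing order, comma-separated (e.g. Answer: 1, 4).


input #1 (h=31): events B1->F, B2->F, B3->T; covers B1=F, B2=F, B3=T
input #2 (h=6): events B1->T, B2->T, B2->T, B2->F, B3->F, B4->T; covers B1=T, B2=T, B2=F, B3=F, B4=T
input #3 (h=27): events B1->F, B2->F, B3->T; covers B1=F, B2=F, B3=T
input #4 (h=13): events B1->F, B2->F, B3->F, B4->T; covers B1=F, B2=F, B3=F, B4=T
union over all inputs: B1=T, B1=F, B2=T, B2=F, B3=T, B3=F, B4=T (7 outcomes)
no size-1 subset reaches all 7 outcomes (best union: 5/7)
size 2: inputs {1, 2} cover all 7 outcomes, and no lexicographically smaller subset of this size does
Answer: 1, 2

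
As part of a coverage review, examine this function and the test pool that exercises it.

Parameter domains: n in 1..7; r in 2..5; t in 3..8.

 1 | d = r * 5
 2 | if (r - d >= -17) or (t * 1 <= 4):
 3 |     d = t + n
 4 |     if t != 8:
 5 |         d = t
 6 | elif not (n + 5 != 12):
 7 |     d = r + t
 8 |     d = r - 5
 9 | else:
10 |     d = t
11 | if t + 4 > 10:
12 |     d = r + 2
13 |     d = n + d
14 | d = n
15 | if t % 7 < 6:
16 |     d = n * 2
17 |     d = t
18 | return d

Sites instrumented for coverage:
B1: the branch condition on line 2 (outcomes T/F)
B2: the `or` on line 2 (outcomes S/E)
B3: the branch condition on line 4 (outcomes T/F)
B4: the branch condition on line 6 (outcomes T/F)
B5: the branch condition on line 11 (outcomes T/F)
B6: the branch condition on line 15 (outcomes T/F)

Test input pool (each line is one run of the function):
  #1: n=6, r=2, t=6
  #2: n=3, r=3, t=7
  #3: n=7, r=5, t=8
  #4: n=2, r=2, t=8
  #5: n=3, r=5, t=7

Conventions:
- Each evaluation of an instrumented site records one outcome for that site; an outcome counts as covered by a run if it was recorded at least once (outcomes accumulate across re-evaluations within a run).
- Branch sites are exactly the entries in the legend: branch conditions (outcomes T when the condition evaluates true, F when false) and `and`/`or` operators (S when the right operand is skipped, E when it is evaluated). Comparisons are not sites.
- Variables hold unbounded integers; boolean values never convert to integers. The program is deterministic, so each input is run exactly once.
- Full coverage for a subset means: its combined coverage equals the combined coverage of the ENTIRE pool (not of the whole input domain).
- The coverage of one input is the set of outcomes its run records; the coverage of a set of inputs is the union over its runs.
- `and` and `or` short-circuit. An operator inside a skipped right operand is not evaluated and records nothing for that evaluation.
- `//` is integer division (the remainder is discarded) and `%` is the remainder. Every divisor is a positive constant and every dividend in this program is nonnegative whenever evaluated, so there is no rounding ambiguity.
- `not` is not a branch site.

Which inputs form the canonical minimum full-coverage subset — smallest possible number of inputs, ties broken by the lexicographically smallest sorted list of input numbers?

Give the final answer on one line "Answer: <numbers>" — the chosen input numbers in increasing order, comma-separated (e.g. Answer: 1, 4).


input #1, n=6, r=2, t=6: events B2->S, B1->T, B3->T, B5->F, B6->F; outcomes B1=T, B2=S, B3=T, B5=F, B6=F
input #2, n=3, r=3, t=7: events B2->S, B1->T, B3->T, B5->T, B6->T; outcomes B1=T, B2=S, B3=T, B5=T, B6=T
input #3, n=7, r=5, t=8: events B2->E, B1->F, B4->T, B5->T, B6->T; outcomes B1=F, B2=E, B4=T, B5=T, B6=T
input #4, n=2, r=2, t=8: events B2->S, B1->T, B3->F, B5->T, B6->T; outcomes B1=T, B2=S, B3=F, B5=T, B6=T
input #5, n=3, r=5, t=7: events B2->E, B1->F, B4->F, B5->T, B6->T; outcomes B1=F, B2=E, B4=F, B5=T, B6=T
together the pool reaches 12 outcomes: B1=T, B1=F, B2=S, B2=E, B3=T, B3=F, B4=T, B4=F, B5=T, B5=F, B6=T, B6=F
checked all size-1 subsets: none covers 12 outcomes (max 5/12)
checked all size-2 subsets: none covers 12 outcomes (max 10/12)
checked all size-3 subsets: none covers 12 outcomes (max 11/12)
size 4: inputs {1, 3, 4, 5} cover all 12 outcomes, and no lexicographically smaller subset of this size does
Answer: 1, 3, 4, 5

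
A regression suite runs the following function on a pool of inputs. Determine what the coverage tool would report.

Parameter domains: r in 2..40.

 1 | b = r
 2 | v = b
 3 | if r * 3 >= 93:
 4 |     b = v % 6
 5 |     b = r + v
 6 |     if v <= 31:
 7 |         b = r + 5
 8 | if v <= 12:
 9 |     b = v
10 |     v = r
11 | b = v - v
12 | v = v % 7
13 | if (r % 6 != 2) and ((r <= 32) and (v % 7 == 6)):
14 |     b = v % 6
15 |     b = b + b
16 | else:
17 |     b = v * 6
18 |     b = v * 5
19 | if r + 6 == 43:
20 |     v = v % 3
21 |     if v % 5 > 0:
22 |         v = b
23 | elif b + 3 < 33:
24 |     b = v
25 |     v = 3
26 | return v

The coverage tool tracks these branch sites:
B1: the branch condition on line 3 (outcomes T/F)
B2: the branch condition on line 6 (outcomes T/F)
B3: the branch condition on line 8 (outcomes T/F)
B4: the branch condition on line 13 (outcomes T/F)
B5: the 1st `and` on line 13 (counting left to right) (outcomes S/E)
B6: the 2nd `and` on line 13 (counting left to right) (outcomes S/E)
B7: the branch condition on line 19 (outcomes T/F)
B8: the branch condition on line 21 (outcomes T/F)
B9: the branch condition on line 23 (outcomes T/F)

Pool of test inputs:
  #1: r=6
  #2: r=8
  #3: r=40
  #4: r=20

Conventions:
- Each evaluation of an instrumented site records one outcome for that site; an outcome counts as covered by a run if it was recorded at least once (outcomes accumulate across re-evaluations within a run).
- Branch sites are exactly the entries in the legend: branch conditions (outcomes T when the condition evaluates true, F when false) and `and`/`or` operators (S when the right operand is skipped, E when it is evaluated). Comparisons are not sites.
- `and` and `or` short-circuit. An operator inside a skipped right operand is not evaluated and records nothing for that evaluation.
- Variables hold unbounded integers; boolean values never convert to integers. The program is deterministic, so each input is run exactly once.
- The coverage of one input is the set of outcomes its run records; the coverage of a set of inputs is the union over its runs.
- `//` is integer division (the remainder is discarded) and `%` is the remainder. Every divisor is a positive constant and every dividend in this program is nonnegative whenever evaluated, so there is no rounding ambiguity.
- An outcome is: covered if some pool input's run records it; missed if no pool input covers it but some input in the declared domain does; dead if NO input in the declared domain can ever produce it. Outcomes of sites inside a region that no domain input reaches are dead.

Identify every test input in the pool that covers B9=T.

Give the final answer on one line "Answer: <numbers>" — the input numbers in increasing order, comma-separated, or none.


input #1 (r=6): produces B9=T
input #2 (r=8): produces B9=T
input #3 (r=40): produces B9=T
input #4 (r=20): does not produce B9=T
Answer: 1, 2, 3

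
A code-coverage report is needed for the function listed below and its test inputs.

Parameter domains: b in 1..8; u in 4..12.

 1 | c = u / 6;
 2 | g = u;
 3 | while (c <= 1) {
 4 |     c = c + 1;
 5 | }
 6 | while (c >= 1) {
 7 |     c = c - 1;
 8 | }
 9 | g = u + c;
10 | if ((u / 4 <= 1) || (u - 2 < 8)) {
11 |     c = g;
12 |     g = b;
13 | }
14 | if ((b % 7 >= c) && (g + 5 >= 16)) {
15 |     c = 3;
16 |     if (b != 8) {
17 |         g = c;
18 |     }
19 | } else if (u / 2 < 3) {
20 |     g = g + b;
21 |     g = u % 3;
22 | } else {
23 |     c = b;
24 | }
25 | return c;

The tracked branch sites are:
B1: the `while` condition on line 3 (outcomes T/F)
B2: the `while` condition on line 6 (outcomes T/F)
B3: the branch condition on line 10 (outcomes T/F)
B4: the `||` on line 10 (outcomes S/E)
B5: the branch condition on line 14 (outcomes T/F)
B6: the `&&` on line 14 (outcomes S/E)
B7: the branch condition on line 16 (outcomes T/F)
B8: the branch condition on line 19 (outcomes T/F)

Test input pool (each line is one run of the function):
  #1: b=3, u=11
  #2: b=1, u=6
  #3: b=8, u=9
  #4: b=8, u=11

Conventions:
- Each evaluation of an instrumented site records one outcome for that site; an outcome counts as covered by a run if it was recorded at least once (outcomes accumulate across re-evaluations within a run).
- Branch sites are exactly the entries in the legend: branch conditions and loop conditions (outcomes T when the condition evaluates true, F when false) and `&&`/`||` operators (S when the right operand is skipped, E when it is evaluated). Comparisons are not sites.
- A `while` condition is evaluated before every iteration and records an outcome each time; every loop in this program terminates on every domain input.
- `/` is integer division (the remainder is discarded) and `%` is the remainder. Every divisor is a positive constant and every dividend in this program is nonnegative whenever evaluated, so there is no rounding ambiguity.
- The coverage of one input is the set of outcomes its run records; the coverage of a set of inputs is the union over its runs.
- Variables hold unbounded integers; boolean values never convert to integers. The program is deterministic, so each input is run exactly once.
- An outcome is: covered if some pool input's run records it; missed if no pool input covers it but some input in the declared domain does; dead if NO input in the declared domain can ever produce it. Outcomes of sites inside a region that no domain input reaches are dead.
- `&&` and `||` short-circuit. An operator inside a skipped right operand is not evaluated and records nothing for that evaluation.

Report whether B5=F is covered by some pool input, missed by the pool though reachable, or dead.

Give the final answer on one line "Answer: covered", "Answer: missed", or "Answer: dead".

B5=F is recorded by pool input(s) 2, 3 -> covered

Answer: covered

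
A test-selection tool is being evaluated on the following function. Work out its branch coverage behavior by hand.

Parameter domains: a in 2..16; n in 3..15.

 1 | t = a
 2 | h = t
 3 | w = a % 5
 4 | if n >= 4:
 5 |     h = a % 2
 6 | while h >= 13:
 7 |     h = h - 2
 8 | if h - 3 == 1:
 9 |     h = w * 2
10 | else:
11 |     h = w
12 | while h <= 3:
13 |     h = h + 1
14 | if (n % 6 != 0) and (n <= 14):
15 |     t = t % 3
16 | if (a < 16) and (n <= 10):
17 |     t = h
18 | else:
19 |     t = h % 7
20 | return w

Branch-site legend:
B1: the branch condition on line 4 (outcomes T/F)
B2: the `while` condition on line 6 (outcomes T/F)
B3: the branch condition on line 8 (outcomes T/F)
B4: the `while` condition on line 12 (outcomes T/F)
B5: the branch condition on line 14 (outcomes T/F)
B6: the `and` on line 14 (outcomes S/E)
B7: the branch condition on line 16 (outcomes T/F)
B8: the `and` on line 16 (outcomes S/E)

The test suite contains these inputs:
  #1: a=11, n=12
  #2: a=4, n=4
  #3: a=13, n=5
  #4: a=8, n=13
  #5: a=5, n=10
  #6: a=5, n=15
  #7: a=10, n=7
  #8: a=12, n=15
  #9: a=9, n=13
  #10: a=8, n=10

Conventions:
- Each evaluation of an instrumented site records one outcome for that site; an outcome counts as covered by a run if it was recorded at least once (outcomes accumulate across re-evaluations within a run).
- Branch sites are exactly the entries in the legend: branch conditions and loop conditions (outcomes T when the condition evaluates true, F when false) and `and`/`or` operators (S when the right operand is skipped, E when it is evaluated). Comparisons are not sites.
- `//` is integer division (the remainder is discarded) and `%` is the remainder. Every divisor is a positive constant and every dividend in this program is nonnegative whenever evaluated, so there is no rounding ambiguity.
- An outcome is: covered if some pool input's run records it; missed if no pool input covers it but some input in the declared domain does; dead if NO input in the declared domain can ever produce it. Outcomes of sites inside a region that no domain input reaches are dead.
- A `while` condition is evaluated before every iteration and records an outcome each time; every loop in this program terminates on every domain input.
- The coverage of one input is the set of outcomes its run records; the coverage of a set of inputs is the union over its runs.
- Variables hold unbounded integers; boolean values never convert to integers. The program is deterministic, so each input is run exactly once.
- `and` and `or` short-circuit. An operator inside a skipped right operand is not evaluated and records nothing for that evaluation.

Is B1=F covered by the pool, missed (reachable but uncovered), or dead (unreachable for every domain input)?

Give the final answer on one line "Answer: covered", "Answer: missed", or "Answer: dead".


no pool input records B1=F
but domain input (a=2, n=3) does record it -> reachable, so missed
Answer: missed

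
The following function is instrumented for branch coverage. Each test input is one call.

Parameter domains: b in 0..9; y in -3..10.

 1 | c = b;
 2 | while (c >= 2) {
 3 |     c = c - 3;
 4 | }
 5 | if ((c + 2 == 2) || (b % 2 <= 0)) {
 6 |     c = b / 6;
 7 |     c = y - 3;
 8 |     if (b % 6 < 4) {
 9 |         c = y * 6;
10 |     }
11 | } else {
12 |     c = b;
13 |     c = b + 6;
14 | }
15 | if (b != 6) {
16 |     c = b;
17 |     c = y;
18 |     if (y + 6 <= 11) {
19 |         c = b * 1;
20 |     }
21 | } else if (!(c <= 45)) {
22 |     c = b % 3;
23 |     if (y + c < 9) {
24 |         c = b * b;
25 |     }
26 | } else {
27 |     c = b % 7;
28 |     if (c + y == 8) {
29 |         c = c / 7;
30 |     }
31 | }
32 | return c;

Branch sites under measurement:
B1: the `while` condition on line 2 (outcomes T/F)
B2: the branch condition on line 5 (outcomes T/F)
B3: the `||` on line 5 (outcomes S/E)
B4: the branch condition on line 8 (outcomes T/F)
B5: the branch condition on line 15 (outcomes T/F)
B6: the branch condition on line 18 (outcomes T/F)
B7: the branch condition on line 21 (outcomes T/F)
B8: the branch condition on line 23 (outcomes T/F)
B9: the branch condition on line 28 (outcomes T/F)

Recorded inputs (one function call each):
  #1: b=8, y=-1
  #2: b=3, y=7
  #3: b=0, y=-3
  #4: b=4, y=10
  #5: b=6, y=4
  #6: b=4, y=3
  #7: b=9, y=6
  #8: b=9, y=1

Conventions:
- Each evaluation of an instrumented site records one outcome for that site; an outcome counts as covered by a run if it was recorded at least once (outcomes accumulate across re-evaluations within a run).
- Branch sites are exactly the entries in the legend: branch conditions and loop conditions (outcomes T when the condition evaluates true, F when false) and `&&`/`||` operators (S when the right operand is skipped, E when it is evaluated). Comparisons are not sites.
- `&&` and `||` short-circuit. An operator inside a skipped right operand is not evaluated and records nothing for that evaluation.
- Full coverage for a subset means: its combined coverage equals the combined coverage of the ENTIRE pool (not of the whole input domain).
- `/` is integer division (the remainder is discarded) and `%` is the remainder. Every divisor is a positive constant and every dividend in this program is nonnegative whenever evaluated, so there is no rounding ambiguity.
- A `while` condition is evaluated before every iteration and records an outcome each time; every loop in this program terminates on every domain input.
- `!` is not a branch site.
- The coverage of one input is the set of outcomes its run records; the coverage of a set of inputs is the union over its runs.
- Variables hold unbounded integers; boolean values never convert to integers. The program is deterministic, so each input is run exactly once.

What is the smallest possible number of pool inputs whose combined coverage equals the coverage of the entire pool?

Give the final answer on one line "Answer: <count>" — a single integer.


test 1 (b=8, y=-1) fires B1->T, B1->T, B1->T, B1->F, B3->E, B2->T, B4->T, B5->T, B6->T; hits B1=T, B1=F, B2=T, B3=E, B4=T, B5=T, B6=T
test 2 (b=3, y=7) fires B1->T, B1->F, B3->S, B2->T, B4->T, B5->T, B6->F; hits B1=T, B1=F, B2=T, B3=S, B4=T, B5=T, B6=F
test 3 (b=0, y=-3) fires B1->F, B3->S, B2->T, B4->T, B5->T, B6->T; hits B1=F, B2=T, B3=S, B4=T, B5=T, B6=T
test 4 (b=4, y=10) fires B1->T, B1->F, B3->E, B2->T, B4->F, B5->T, B6->F; hits B1=T, B1=F, B2=T, B3=E, B4=F, B5=T, B6=F
test 5 (b=6, y=4) fires B1->T, B1->T, B1->F, B3->S, B2->T, B4->T, B5->F, B7->F, B9->F; hits B1=T, B1=F, B2=T, B3=S, B4=T, B5=F, B7=F, B9=F
test 6 (b=4, y=3) fires B1->T, B1->F, B3->E, B2->T, B4->F, B5->T, B6->T; hits B1=T, B1=F, B2=T, B3=E, B4=F, B5=T, B6=T
test 7 (b=9, y=6) fires B1->T, B1->T, B1->T, B1->F, B3->S, B2->T, B4->T, B5->T, B6->F; hits B1=T, B1=F, B2=T, B3=S, B4=T, B5=T, B6=F
test 8 (b=9, y=1) fires B1->T, B1->T, B1->T, B1->F, B3->S, B2->T, B4->T, B5->T, B6->T; hits B1=T, B1=F, B2=T, B3=S, B4=T, B5=T, B6=T
pool-wide coverage (13 outcomes): B1=T, B1=F, B2=T, B3=S, B3=E, B4=T, B4=F, B5=T, B5=F, B6=T, B6=F, B7=F, B9=F
no size-1 subset reaches all 13 outcomes (best union: 8/13)
no size-2 subset reaches all 13 outcomes (best union: 12/13)
the canonical winner is {1, 4, 5}: size 3, full 13-outcome coverage, earliest index list among size-3 covers
Answer: 3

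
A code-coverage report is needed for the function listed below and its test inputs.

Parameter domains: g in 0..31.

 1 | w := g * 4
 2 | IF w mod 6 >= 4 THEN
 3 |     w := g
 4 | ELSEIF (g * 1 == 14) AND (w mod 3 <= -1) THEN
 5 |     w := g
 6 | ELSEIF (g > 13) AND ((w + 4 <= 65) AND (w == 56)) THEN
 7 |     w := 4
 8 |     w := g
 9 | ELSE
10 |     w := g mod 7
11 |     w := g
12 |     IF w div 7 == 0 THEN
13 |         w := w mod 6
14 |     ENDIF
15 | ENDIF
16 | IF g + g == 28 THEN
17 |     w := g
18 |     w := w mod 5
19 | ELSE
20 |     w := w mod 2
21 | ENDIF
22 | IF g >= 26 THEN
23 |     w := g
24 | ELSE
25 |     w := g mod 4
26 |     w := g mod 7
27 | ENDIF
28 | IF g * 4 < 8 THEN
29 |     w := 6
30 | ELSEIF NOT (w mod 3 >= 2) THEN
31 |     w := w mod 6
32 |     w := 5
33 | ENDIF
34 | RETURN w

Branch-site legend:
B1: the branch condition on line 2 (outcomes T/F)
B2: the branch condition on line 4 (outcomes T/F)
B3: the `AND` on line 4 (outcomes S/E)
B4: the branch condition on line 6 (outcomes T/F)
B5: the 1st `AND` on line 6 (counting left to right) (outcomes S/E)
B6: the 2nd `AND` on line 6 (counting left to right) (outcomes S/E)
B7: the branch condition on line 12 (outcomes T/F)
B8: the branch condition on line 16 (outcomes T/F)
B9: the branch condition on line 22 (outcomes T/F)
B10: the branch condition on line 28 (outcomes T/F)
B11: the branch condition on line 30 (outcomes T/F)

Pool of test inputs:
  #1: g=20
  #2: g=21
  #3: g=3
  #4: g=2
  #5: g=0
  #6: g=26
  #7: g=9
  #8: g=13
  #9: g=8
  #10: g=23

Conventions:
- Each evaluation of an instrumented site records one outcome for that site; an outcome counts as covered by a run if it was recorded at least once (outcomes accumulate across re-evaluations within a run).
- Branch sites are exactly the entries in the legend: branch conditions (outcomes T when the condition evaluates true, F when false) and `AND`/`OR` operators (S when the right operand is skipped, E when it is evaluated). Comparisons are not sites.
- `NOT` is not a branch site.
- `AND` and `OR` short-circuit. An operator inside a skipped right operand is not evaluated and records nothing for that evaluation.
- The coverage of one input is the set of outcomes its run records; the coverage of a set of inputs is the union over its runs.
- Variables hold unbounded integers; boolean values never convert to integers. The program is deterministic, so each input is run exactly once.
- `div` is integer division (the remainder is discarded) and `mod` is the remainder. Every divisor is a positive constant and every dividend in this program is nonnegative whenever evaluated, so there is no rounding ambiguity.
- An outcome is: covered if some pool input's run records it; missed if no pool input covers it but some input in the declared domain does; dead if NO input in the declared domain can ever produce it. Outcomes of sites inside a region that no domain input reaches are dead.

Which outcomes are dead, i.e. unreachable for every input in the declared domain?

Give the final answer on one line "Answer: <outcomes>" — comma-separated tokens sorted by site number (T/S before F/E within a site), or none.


running all 32 domain inputs and tallying outcomes:
  B2=T: no domain input ever produces it -> dead
  reachable outcomes have witnesses, e.g. B1=T (e.g. g=1), B1=F (e.g. g=0), B2=F (e.g. g=0), B3=S (e.g. g=0)
Answer: B2=T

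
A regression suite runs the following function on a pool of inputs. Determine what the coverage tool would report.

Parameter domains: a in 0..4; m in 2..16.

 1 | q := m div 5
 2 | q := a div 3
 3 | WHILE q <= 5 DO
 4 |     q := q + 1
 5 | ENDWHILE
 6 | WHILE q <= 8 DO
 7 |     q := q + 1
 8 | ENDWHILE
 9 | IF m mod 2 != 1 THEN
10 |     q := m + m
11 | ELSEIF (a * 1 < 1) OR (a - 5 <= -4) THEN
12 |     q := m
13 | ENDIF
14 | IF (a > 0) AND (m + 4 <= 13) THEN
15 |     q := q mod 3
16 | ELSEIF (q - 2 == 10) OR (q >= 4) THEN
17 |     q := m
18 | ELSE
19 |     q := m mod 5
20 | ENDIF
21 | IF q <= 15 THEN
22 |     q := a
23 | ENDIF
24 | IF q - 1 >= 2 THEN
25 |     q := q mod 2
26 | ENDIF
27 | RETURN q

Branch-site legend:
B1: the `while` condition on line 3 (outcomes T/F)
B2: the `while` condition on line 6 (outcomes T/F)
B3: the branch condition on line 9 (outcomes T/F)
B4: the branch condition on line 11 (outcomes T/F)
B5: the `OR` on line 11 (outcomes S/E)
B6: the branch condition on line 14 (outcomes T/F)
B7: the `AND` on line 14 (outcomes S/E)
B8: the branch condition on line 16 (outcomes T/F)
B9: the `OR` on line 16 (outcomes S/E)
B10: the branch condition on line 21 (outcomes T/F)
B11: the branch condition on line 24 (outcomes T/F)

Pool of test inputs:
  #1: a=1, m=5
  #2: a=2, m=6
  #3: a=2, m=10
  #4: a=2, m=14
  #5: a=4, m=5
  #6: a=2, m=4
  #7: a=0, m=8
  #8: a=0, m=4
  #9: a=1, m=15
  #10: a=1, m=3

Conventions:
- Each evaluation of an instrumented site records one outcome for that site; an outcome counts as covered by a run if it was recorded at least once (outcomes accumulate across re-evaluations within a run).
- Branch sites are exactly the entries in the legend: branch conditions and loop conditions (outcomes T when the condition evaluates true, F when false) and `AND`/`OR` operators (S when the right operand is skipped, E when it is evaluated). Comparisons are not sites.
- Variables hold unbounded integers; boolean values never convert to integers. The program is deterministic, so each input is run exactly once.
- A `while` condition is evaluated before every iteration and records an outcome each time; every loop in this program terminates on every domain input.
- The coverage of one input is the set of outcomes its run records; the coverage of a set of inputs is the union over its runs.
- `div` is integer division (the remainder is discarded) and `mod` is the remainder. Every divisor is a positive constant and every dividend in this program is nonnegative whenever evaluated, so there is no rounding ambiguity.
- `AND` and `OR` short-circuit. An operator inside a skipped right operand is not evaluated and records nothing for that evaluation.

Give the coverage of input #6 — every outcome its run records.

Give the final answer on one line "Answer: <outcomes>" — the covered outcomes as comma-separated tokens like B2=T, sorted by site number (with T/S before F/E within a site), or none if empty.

Tracing the run of input #6 (a=2, m=4):
  B1->T, B1->T, B1->T, B1->T, B1->T, B1->T, B1->F, B2->T, B2->T, B2->T
  B2->F, B3->T, B7->E, B6->T, B10->T, B11->F
as a set, this run covers: B1=T, B1=F, B2=T, B2=F, B3=T, B6=T, B7=E, B10=T, B11=F

Answer: B1=T, B1=F, B2=T, B2=F, B3=T, B6=T, B7=E, B10=T, B11=F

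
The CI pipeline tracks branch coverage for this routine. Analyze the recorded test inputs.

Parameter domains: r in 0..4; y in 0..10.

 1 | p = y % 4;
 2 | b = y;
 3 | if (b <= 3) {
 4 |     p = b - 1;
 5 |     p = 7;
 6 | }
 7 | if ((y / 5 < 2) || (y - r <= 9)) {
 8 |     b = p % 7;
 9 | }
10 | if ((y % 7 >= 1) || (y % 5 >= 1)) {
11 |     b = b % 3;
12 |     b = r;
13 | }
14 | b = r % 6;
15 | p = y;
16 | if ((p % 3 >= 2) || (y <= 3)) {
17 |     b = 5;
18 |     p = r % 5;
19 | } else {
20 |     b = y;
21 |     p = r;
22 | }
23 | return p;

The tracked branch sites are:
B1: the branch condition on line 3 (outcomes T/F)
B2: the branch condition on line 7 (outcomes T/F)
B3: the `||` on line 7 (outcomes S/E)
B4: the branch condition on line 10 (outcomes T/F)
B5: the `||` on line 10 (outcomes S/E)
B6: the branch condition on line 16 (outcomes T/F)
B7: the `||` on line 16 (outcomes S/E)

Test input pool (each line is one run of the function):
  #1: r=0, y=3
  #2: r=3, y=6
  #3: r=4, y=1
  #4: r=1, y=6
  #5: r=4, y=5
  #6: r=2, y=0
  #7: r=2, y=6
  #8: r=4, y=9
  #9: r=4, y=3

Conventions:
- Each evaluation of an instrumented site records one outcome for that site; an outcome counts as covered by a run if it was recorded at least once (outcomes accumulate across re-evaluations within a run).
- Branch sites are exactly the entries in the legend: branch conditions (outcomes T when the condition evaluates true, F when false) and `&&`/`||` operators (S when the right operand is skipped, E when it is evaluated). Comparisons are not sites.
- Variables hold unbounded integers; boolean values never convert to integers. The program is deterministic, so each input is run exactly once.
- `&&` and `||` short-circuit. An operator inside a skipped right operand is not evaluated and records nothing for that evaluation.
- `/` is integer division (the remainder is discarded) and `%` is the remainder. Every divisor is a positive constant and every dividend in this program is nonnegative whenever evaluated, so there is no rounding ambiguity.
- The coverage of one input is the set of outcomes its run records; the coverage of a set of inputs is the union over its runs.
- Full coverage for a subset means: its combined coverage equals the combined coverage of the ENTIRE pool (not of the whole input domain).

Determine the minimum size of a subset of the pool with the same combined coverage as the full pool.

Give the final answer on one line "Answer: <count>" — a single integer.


#1 (r=0, y=3) -> B1->T, B3->S, B2->T, B5->S, B4->T, B7->E, B6->T; covered: B1=T, B2=T, B3=S, B4=T, B5=S, B6=T, B7=E
#2 (r=3, y=6) -> B1->F, B3->S, B2->T, B5->S, B4->T, B7->E, B6->F; covered: B1=F, B2=T, B3=S, B4=T, B5=S, B6=F, B7=E
#3 (r=4, y=1) -> B1->T, B3->S, B2->T, B5->S, B4->T, B7->E, B6->T; covered: B1=T, B2=T, B3=S, B4=T, B5=S, B6=T, B7=E
#4 (r=1, y=6) -> B1->F, B3->S, B2->T, B5->S, B4->T, B7->E, B6->F; covered: B1=F, B2=T, B3=S, B4=T, B5=S, B6=F, B7=E
#5 (r=4, y=5) -> B1->F, B3->S, B2->T, B5->S, B4->T, B7->S, B6->T; covered: B1=F, B2=T, B3=S, B4=T, B5=S, B6=T, B7=S
#6 (r=2, y=0) -> B1->T, B3->S, B2->T, B5->E, B4->F, B7->E, B6->T; covered: B1=T, B2=T, B3=S, B4=F, B5=E, B6=T, B7=E
#7 (r=2, y=6) -> B1->F, B3->S, B2->T, B5->S, B4->T, B7->E, B6->F; covered: B1=F, B2=T, B3=S, B4=T, B5=S, B6=F, B7=E
#8 (r=4, y=9) -> B1->F, B3->S, B2->T, B5->S, B4->T, B7->E, B6->F; covered: B1=F, B2=T, B3=S, B4=T, B5=S, B6=F, B7=E
#9 (r=4, y=3) -> B1->T, B3->S, B2->T, B5->S, B4->T, B7->E, B6->T; covered: B1=T, B2=T, B3=S, B4=T, B5=S, B6=T, B7=E
union over all inputs: B1=T, B1=F, B2=T, B3=S, B4=T, B4=F, B5=S, B5=E, B6=T, B6=F, B7=S, B7=E (12 outcomes)
size 1 is not enough: best union over all size-1 subsets is 7/12
size 2 is not enough: best union over all size-2 subsets is 11/12
size 3: inputs {2, 5, 6} cover all 12 outcomes, and no lexicographically smaller subset of this size does
Answer: 3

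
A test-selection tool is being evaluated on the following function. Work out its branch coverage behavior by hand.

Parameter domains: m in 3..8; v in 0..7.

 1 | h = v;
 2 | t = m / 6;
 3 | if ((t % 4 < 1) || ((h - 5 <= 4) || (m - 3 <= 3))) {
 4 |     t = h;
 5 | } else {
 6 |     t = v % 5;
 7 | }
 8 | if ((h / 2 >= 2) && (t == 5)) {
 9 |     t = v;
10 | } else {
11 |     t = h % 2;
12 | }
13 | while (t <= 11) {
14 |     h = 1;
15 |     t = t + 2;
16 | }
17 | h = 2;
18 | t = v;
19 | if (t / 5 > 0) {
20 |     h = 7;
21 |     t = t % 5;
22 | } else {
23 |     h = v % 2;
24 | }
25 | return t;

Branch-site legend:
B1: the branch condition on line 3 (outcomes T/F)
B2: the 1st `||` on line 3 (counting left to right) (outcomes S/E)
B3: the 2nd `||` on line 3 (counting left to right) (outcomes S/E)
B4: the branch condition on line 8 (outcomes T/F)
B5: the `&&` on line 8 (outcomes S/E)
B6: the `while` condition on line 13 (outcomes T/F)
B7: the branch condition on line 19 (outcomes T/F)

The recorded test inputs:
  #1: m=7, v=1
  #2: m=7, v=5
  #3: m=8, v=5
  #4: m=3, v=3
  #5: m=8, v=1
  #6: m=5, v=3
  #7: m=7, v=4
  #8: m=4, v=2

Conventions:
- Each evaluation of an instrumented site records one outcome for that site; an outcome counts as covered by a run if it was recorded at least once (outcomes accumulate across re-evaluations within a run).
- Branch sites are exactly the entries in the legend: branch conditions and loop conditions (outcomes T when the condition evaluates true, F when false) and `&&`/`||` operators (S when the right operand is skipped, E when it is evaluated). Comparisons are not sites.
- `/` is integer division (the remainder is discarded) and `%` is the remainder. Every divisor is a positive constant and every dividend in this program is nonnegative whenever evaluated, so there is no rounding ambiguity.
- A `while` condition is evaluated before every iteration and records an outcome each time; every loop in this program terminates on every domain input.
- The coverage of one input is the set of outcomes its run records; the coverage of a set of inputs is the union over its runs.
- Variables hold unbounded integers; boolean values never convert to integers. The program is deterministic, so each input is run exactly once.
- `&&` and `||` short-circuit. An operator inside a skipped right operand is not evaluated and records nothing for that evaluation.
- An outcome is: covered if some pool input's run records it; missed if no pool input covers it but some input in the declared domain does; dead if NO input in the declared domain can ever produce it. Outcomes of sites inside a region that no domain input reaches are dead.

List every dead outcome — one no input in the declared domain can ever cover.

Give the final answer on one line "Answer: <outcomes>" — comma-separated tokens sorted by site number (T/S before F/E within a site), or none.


exhaustive pass over the 48-input domain:
  B1=F: never recorded by any domain input -> dead
  B3=E: never recorded by any domain input -> dead
  reachable outcomes have witnesses, e.g. B1=T (e.g. m=3, v=0), B2=S (e.g. m=3, v=0), B2=E (e.g. m=6, v=0), B3=S (e.g. m=6, v=0)
Answer: B1=F, B3=E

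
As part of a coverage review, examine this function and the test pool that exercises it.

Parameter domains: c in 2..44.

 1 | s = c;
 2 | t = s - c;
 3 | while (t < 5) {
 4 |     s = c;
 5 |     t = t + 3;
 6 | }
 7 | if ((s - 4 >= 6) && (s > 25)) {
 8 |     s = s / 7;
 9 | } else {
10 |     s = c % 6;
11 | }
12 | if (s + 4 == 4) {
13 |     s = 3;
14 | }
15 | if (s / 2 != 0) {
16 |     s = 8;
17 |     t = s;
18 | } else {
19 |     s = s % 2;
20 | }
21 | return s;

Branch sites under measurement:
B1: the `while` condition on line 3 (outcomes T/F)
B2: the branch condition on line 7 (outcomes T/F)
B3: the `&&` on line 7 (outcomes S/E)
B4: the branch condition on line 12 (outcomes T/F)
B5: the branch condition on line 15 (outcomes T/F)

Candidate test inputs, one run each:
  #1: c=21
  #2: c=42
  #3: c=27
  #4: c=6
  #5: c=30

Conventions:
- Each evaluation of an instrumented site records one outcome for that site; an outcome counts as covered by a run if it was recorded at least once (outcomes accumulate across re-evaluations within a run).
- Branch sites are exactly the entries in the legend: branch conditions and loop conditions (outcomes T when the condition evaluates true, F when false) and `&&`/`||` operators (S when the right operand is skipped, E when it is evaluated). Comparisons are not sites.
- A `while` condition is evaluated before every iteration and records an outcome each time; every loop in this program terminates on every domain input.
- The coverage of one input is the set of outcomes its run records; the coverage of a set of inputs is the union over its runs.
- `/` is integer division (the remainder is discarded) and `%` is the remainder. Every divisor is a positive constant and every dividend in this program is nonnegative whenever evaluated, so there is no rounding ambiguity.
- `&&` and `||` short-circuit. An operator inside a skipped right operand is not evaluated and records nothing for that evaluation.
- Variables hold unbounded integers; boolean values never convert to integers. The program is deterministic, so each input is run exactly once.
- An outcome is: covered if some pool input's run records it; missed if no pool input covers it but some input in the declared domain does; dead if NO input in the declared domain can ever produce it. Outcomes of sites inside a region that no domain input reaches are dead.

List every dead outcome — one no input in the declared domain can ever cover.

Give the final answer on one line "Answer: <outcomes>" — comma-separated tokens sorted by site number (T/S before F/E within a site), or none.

sweeping the full domain (43 inputs) for each outcome:
  reachable outcomes have witnesses, e.g. B1=T (e.g. c=2), B1=F (e.g. c=2), B2=T (e.g. c=26), B2=F (e.g. c=2)

Answer: none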